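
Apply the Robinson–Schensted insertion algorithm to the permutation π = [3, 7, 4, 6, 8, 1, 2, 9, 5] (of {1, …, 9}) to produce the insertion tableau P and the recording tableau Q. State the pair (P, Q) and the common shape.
P = [1, 2, 5, 8, 9] / [3, 4, 6] / [7];  Q = [1, 2, 4, 5, 8] / [3, 7, 9] / [6];  common shape = (5, 3, 1)

Row-insert the values π_1, π_2, … into P one at a time, bumping the leftmost entry strictly greater than the inserted value down to the next row. The recording tableau Q records, in position (i, j), the step at which that cell was added to P.
  Insert 3 (step 1): P = [3];  Q = [1]
  Insert 7 (step 2): P = [3, 7];  Q = [1, 2]
  Insert 4 (step 3): P = [3, 4] / [7];  Q = [1, 2] / [3]
  Insert 6 (step 4): P = [3, 4, 6] / [7];  Q = [1, 2, 4] / [3]
  Insert 8 (step 5): P = [3, 4, 6, 8] / [7];  Q = [1, 2, 4, 5] / [3]
  Insert 1 (step 6): P = [1, 4, 6, 8] / [3] / [7];  Q = [1, 2, 4, 5] / [3] / [6]
  Insert 2 (step 7): P = [1, 2, 6, 8] / [3, 4] / [7];  Q = [1, 2, 4, 5] / [3, 7] / [6]
  Insert 9 (step 8): P = [1, 2, 6, 8, 9] / [3, 4] / [7];  Q = [1, 2, 4, 5, 8] / [3, 7] / [6]
  Insert 5 (step 9): P = [1, 2, 5, 8, 9] / [3, 4, 6] / [7];  Q = [1, 2, 4, 5, 8] / [3, 7, 9] / [6]
Final shape: (5, 3, 1).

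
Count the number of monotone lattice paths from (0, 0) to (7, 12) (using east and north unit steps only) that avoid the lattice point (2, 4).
Number of paths = 31083

Total paths from (0, 0) to (7, 12): C(19, 7) = 50388. Paths through (2, 4): (paths (0, 0) → (2, 4)) × (paths (2, 4) → (7, 12)) = C(6, 2) · C(13, 5) = 15 · 1287 = 19305. Avoidance count = 50388 − 19305 = 31083.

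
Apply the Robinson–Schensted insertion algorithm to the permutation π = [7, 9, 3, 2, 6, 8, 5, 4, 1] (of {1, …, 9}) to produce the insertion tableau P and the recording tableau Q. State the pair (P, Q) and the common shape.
P = [1, 4, 8] / [2, 5] / [3, 9] / [6] / [7];  Q = [1, 2, 6] / [3, 5] / [4, 7] / [8] / [9];  common shape = (3, 2, 2, 1, 1)

Row-insert the values π_1, π_2, … into P one at a time, bumping the leftmost entry strictly greater than the inserted value down to the next row. The recording tableau Q records, in position (i, j), the step at which that cell was added to P.
  Insert 7 (step 1): P = [7];  Q = [1]
  Insert 9 (step 2): P = [7, 9];  Q = [1, 2]
  Insert 3 (step 3): P = [3, 9] / [7];  Q = [1, 2] / [3]
  Insert 2 (step 4): P = [2, 9] / [3] / [7];  Q = [1, 2] / [3] / [4]
  Insert 6 (step 5): P = [2, 6] / [3, 9] / [7];  Q = [1, 2] / [3, 5] / [4]
  Insert 8 (step 6): P = [2, 6, 8] / [3, 9] / [7];  Q = [1, 2, 6] / [3, 5] / [4]
  Insert 5 (step 7): P = [2, 5, 8] / [3, 6] / [7, 9];  Q = [1, 2, 6] / [3, 5] / [4, 7]
  Insert 4 (step 8): P = [2, 4, 8] / [3, 5] / [6, 9] / [7];  Q = [1, 2, 6] / [3, 5] / [4, 7] / [8]
  Insert 1 (step 9): P = [1, 4, 8] / [2, 5] / [3, 9] / [6] / [7];  Q = [1, 2, 6] / [3, 5] / [4, 7] / [8] / [9]
Final shape: (3, 2, 2, 1, 1).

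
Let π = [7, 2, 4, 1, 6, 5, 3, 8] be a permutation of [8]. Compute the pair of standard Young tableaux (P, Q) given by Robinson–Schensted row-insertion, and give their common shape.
P = [1, 3, 5, 8] / [2, 4] / [6] / [7];  Q = [1, 3, 5, 8] / [2, 6] / [4] / [7];  common shape = (4, 2, 1, 1)

Row-insert the values π_1, π_2, … into P one at a time, bumping the leftmost entry strictly greater than the inserted value down to the next row. The recording tableau Q records, in position (i, j), the step at which that cell was added to P.
  Insert 7 (step 1): P = [7];  Q = [1]
  Insert 2 (step 2): P = [2] / [7];  Q = [1] / [2]
  Insert 4 (step 3): P = [2, 4] / [7];  Q = [1, 3] / [2]
  Insert 1 (step 4): P = [1, 4] / [2] / [7];  Q = [1, 3] / [2] / [4]
  Insert 6 (step 5): P = [1, 4, 6] / [2] / [7];  Q = [1, 3, 5] / [2] / [4]
  Insert 5 (step 6): P = [1, 4, 5] / [2, 6] / [7];  Q = [1, 3, 5] / [2, 6] / [4]
  Insert 3 (step 7): P = [1, 3, 5] / [2, 4] / [6] / [7];  Q = [1, 3, 5] / [2, 6] / [4] / [7]
  Insert 8 (step 8): P = [1, 3, 5, 8] / [2, 4] / [6] / [7];  Q = [1, 3, 5, 8] / [2, 6] / [4] / [7]
Final shape: (4, 2, 1, 1).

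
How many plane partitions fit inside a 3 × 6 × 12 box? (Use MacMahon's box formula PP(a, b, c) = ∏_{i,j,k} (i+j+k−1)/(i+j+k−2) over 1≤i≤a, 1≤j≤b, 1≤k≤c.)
PP(3, 6, 12) = 99604982880

Evaluate the triple product over i = 1..3, j = 1..6, k = 1..12. The factors are (2/1) · (3/2) · (4/3) · (5/4) · (6/5) · (7/6) · (8/7) · (9/8) · … (216 factors total). The numerators and denominators telescope so the product is an integer; carrying out the multiplication exactly gives PP(3, 6, 12) = 99604982880.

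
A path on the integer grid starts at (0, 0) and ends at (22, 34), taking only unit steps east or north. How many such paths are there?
Number of paths = 2142582442263900

A monotone lattice path from (0, 0) to (22, 34) consists of 22 east steps and 34 north steps in some order, so it is determined by which 22 of the 56 steps are east. The count is C(56, 22) = 2142582442263900.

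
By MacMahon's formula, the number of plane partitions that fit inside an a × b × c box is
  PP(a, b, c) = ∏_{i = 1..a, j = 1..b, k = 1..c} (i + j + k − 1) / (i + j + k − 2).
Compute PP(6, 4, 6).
PP(6, 4, 6) = 1447482465

Evaluate the triple product over i = 1..6, j = 1..4, k = 1..6. The factors are (2/1) · (3/2) · (4/3) · (5/4) · (6/5) · (7/6) · (3/2) · (4/3) · … (144 factors total). The numerators and denominators telescope so the product is an integer; carrying out the multiplication exactly gives PP(6, 4, 6) = 1447482465.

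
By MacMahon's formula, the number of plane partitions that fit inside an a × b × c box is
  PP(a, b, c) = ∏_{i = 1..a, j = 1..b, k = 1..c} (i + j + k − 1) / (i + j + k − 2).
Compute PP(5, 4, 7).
PP(5, 4, 7) = 868489479

Evaluate the triple product over i = 1..5, j = 1..4, k = 1..7. The factors are (2/1) · (3/2) · (4/3) · (5/4) · (6/5) · (7/6) · (8/7) · (3/2) · … (140 factors total). The numerators and denominators telescope so the product is an integer; carrying out the multiplication exactly gives PP(5, 4, 7) = 868489479.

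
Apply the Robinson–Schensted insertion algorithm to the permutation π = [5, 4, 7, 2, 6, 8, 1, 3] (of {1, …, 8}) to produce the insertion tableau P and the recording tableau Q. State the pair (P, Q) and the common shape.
P = [1, 3, 8] / [2, 6] / [4, 7] / [5];  Q = [1, 3, 6] / [2, 5] / [4, 8] / [7];  common shape = (3, 2, 2, 1)

Row-insert the values π_1, π_2, … into P one at a time, bumping the leftmost entry strictly greater than the inserted value down to the next row. The recording tableau Q records, in position (i, j), the step at which that cell was added to P.
  Insert 5 (step 1): P = [5];  Q = [1]
  Insert 4 (step 2): P = [4] / [5];  Q = [1] / [2]
  Insert 7 (step 3): P = [4, 7] / [5];  Q = [1, 3] / [2]
  Insert 2 (step 4): P = [2, 7] / [4] / [5];  Q = [1, 3] / [2] / [4]
  Insert 6 (step 5): P = [2, 6] / [4, 7] / [5];  Q = [1, 3] / [2, 5] / [4]
  Insert 8 (step 6): P = [2, 6, 8] / [4, 7] / [5];  Q = [1, 3, 6] / [2, 5] / [4]
  Insert 1 (step 7): P = [1, 6, 8] / [2, 7] / [4] / [5];  Q = [1, 3, 6] / [2, 5] / [4] / [7]
  Insert 3 (step 8): P = [1, 3, 8] / [2, 6] / [4, 7] / [5];  Q = [1, 3, 6] / [2, 5] / [4, 8] / [7]
Final shape: (3, 2, 2, 1).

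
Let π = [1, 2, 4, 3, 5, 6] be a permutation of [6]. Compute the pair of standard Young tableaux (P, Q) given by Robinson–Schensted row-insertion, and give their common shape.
P = [1, 2, 3, 5, 6] / [4];  Q = [1, 2, 3, 5, 6] / [4];  common shape = (5, 1)

Row-insert the values π_1, π_2, … into P one at a time, bumping the leftmost entry strictly greater than the inserted value down to the next row. The recording tableau Q records, in position (i, j), the step at which that cell was added to P.
  Insert 1 (step 1): P = [1];  Q = [1]
  Insert 2 (step 2): P = [1, 2];  Q = [1, 2]
  Insert 4 (step 3): P = [1, 2, 4];  Q = [1, 2, 3]
  Insert 3 (step 4): P = [1, 2, 3] / [4];  Q = [1, 2, 3] / [4]
  Insert 5 (step 5): P = [1, 2, 3, 5] / [4];  Q = [1, 2, 3, 5] / [4]
  Insert 6 (step 6): P = [1, 2, 3, 5, 6] / [4];  Q = [1, 2, 3, 5, 6] / [4]
Final shape: (5, 1).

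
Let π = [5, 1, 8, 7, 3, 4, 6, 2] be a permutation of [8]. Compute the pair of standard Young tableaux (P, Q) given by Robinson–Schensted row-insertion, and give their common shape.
P = [1, 2, 4, 6] / [3, 7] / [5] / [8];  Q = [1, 3, 6, 7] / [2, 4] / [5] / [8];  common shape = (4, 2, 1, 1)

Row-insert the values π_1, π_2, … into P one at a time, bumping the leftmost entry strictly greater than the inserted value down to the next row. The recording tableau Q records, in position (i, j), the step at which that cell was added to P.
  Insert 5 (step 1): P = [5];  Q = [1]
  Insert 1 (step 2): P = [1] / [5];  Q = [1] / [2]
  Insert 8 (step 3): P = [1, 8] / [5];  Q = [1, 3] / [2]
  Insert 7 (step 4): P = [1, 7] / [5, 8];  Q = [1, 3] / [2, 4]
  Insert 3 (step 5): P = [1, 3] / [5, 7] / [8];  Q = [1, 3] / [2, 4] / [5]
  Insert 4 (step 6): P = [1, 3, 4] / [5, 7] / [8];  Q = [1, 3, 6] / [2, 4] / [5]
  Insert 6 (step 7): P = [1, 3, 4, 6] / [5, 7] / [8];  Q = [1, 3, 6, 7] / [2, 4] / [5]
  Insert 2 (step 8): P = [1, 2, 4, 6] / [3, 7] / [5] / [8];  Q = [1, 3, 6, 7] / [2, 4] / [5] / [8]
Final shape: (4, 2, 1, 1).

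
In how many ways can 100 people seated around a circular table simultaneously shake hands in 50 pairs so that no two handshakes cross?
C_50 = 1978261657756160653623774456

These noncrossing handshakes are counted by the Catalan number C_n = (1/(n + 1)) · C(2n, n). For n = 50: C_50 = (1/51) · C(100, 50) = 100891344545564193334812497256/51 = 1978261657756160653623774456.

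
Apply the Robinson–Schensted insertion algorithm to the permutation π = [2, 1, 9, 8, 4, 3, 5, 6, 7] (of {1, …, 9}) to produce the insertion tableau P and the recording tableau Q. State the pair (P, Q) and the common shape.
P = [1, 3, 5, 6, 7] / [2, 4] / [8] / [9];  Q = [1, 3, 7, 8, 9] / [2, 4] / [5] / [6];  common shape = (5, 2, 1, 1)

Row-insert the values π_1, π_2, … into P one at a time, bumping the leftmost entry strictly greater than the inserted value down to the next row. The recording tableau Q records, in position (i, j), the step at which that cell was added to P.
  Insert 2 (step 1): P = [2];  Q = [1]
  Insert 1 (step 2): P = [1] / [2];  Q = [1] / [2]
  Insert 9 (step 3): P = [1, 9] / [2];  Q = [1, 3] / [2]
  Insert 8 (step 4): P = [1, 8] / [2, 9];  Q = [1, 3] / [2, 4]
  Insert 4 (step 5): P = [1, 4] / [2, 8] / [9];  Q = [1, 3] / [2, 4] / [5]
  Insert 3 (step 6): P = [1, 3] / [2, 4] / [8] / [9];  Q = [1, 3] / [2, 4] / [5] / [6]
  Insert 5 (step 7): P = [1, 3, 5] / [2, 4] / [8] / [9];  Q = [1, 3, 7] / [2, 4] / [5] / [6]
  Insert 6 (step 8): P = [1, 3, 5, 6] / [2, 4] / [8] / [9];  Q = [1, 3, 7, 8] / [2, 4] / [5] / [6]
  Insert 7 (step 9): P = [1, 3, 5, 6, 7] / [2, 4] / [8] / [9];  Q = [1, 3, 7, 8, 9] / [2, 4] / [5] / [6]
Final shape: (5, 2, 1, 1).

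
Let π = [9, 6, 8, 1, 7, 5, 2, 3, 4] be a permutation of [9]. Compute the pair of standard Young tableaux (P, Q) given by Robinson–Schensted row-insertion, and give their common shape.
P = [1, 2, 3, 4] / [5, 7] / [6] / [8] / [9];  Q = [1, 3, 8, 9] / [2, 5] / [4] / [6] / [7];  common shape = (4, 2, 1, 1, 1)

Row-insert the values π_1, π_2, … into P one at a time, bumping the leftmost entry strictly greater than the inserted value down to the next row. The recording tableau Q records, in position (i, j), the step at which that cell was added to P.
  Insert 9 (step 1): P = [9];  Q = [1]
  Insert 6 (step 2): P = [6] / [9];  Q = [1] / [2]
  Insert 8 (step 3): P = [6, 8] / [9];  Q = [1, 3] / [2]
  Insert 1 (step 4): P = [1, 8] / [6] / [9];  Q = [1, 3] / [2] / [4]
  Insert 7 (step 5): P = [1, 7] / [6, 8] / [9];  Q = [1, 3] / [2, 5] / [4]
  Insert 5 (step 6): P = [1, 5] / [6, 7] / [8] / [9];  Q = [1, 3] / [2, 5] / [4] / [6]
  Insert 2 (step 7): P = [1, 2] / [5, 7] / [6] / [8] / [9];  Q = [1, 3] / [2, 5] / [4] / [6] / [7]
  Insert 3 (step 8): P = [1, 2, 3] / [5, 7] / [6] / [8] / [9];  Q = [1, 3, 8] / [2, 5] / [4] / [6] / [7]
  Insert 4 (step 9): P = [1, 2, 3, 4] / [5, 7] / [6] / [8] / [9];  Q = [1, 3, 8, 9] / [2, 5] / [4] / [6] / [7]
Final shape: (4, 2, 1, 1, 1).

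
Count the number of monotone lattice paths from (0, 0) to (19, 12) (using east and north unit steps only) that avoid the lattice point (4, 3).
Number of paths = 95357885

Total paths from (0, 0) to (19, 12): C(31, 19) = 141120525. Paths through (4, 3): (paths (0, 0) → (4, 3)) × (paths (4, 3) → (19, 12)) = C(7, 4) · C(24, 15) = 35 · 1307504 = 45762640. Avoidance count = 141120525 − 45762640 = 95357885.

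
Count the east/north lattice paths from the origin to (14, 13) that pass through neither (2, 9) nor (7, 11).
Number of paths = 18854116

Inclusion–exclusion. Total paths: C(27, 14) = 20058300. Through P₁: C(11, 2)·C(16, 12) = 100100. Through P₂: C(18, 7)·C(9, 7) = 1145664. Since P₁ is strictly southwest of P₂, a monotone path through both must visit P₁ then P₂; paths through both = C(11, 2)·C(7, 5)·C(9, 7) = 41580. Avoid both = 20058300 − 100100 − 1145664 + 41580 = 18854116.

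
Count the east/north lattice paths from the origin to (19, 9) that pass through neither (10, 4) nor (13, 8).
Number of paths = 3723713

Inclusion–exclusion. Total paths: C(28, 19) = 6906900. Through P₁: C(14, 10)·C(14, 9) = 2004002. Through P₂: C(21, 13)·C(7, 6) = 1424430. Since P₁ is strictly southwest of P₂, a monotone path through both must visit P₁ then P₂; paths through both = C(14, 10)·C(7, 3)·C(7, 6) = 245245. Avoid both = 6906900 − 2004002 − 1424430 + 245245 = 3723713.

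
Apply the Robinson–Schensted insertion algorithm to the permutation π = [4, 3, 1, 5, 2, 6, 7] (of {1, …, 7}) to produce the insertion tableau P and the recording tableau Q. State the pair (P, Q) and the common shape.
P = [1, 2, 6, 7] / [3, 5] / [4];  Q = [1, 4, 6, 7] / [2, 5] / [3];  common shape = (4, 2, 1)

Row-insert the values π_1, π_2, … into P one at a time, bumping the leftmost entry strictly greater than the inserted value down to the next row. The recording tableau Q records, in position (i, j), the step at which that cell was added to P.
  Insert 4 (step 1): P = [4];  Q = [1]
  Insert 3 (step 2): P = [3] / [4];  Q = [1] / [2]
  Insert 1 (step 3): P = [1] / [3] / [4];  Q = [1] / [2] / [3]
  Insert 5 (step 4): P = [1, 5] / [3] / [4];  Q = [1, 4] / [2] / [3]
  Insert 2 (step 5): P = [1, 2] / [3, 5] / [4];  Q = [1, 4] / [2, 5] / [3]
  Insert 6 (step 6): P = [1, 2, 6] / [3, 5] / [4];  Q = [1, 4, 6] / [2, 5] / [3]
  Insert 7 (step 7): P = [1, 2, 6, 7] / [3, 5] / [4];  Q = [1, 4, 6, 7] / [2, 5] / [3]
Final shape: (4, 2, 1).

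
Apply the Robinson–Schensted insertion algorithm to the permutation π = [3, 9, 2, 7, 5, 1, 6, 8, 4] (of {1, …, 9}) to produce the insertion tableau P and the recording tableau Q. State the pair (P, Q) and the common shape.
P = [1, 4, 6, 8] / [2, 5] / [3, 7] / [9];  Q = [1, 2, 7, 8] / [3, 4] / [5, 9] / [6];  common shape = (4, 2, 2, 1)

Row-insert the values π_1, π_2, … into P one at a time, bumping the leftmost entry strictly greater than the inserted value down to the next row. The recording tableau Q records, in position (i, j), the step at which that cell was added to P.
  Insert 3 (step 1): P = [3];  Q = [1]
  Insert 9 (step 2): P = [3, 9];  Q = [1, 2]
  Insert 2 (step 3): P = [2, 9] / [3];  Q = [1, 2] / [3]
  Insert 7 (step 4): P = [2, 7] / [3, 9];  Q = [1, 2] / [3, 4]
  Insert 5 (step 5): P = [2, 5] / [3, 7] / [9];  Q = [1, 2] / [3, 4] / [5]
  Insert 1 (step 6): P = [1, 5] / [2, 7] / [3] / [9];  Q = [1, 2] / [3, 4] / [5] / [6]
  Insert 6 (step 7): P = [1, 5, 6] / [2, 7] / [3] / [9];  Q = [1, 2, 7] / [3, 4] / [5] / [6]
  Insert 8 (step 8): P = [1, 5, 6, 8] / [2, 7] / [3] / [9];  Q = [1, 2, 7, 8] / [3, 4] / [5] / [6]
  Insert 4 (step 9): P = [1, 4, 6, 8] / [2, 5] / [3, 7] / [9];  Q = [1, 2, 7, 8] / [3, 4] / [5, 9] / [6]
Final shape: (4, 2, 2, 1).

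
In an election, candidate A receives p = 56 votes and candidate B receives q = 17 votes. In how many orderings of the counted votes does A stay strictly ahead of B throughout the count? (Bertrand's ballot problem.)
Strict-lead orderings = 9443287992025836

Total orderings of the 73 votes with 56 for A: C(73, 56) = 17675898036356052. By the Bertrand ballot formula (Cycle Lemma / reflection principle), the number of orderings in which A is strictly ahead of B throughout is (p − q)/(p + q) · C(p + q, p) = (56 − 17)/(56 + 17) · 17675898036356052 = 9443287992025836.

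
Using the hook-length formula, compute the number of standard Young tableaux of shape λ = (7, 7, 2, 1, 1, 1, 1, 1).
# SYT of shape (7, 7, 2, 1, 1, 1, 1, 1) = 69070320

Hook-length formula: f^λ = n! / Π hook(c), product over all cells c of the Young diagram. For λ = (7, 7, 2, 1, 1, 1, 1, 1), n = 21 boxes. Hook lengths by row (left-to-right, top-to-bottom): [14, 8, 6, 5, 4, 3, 2]; [13, 7, 5, 4, 3, 2, 1]; [7, 1]; [5]; [4]; [3]; [2]; [1]. Product of hooks = 739694592000. So f^λ = 21! / 739694592000 = 51090942171709440000 / 739694592000 = 69070320.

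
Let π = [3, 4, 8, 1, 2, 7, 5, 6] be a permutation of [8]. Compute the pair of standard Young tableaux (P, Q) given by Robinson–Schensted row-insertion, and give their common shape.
P = [1, 2, 5, 6] / [3, 4, 7] / [8];  Q = [1, 2, 3, 8] / [4, 5, 6] / [7];  common shape = (4, 3, 1)

Row-insert the values π_1, π_2, … into P one at a time, bumping the leftmost entry strictly greater than the inserted value down to the next row. The recording tableau Q records, in position (i, j), the step at which that cell was added to P.
  Insert 3 (step 1): P = [3];  Q = [1]
  Insert 4 (step 2): P = [3, 4];  Q = [1, 2]
  Insert 8 (step 3): P = [3, 4, 8];  Q = [1, 2, 3]
  Insert 1 (step 4): P = [1, 4, 8] / [3];  Q = [1, 2, 3] / [4]
  Insert 2 (step 5): P = [1, 2, 8] / [3, 4];  Q = [1, 2, 3] / [4, 5]
  Insert 7 (step 6): P = [1, 2, 7] / [3, 4, 8];  Q = [1, 2, 3] / [4, 5, 6]
  Insert 5 (step 7): P = [1, 2, 5] / [3, 4, 7] / [8];  Q = [1, 2, 3] / [4, 5, 6] / [7]
  Insert 6 (step 8): P = [1, 2, 5, 6] / [3, 4, 7] / [8];  Q = [1, 2, 3, 8] / [4, 5, 6] / [7]
Final shape: (4, 3, 1).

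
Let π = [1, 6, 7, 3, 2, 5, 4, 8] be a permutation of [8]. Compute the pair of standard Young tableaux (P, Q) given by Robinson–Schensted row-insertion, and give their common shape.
P = [1, 2, 4, 8] / [3, 5] / [6, 7];  Q = [1, 2, 3, 8] / [4, 6] / [5, 7];  common shape = (4, 2, 2)

Row-insert the values π_1, π_2, … into P one at a time, bumping the leftmost entry strictly greater than the inserted value down to the next row. The recording tableau Q records, in position (i, j), the step at which that cell was added to P.
  Insert 1 (step 1): P = [1];  Q = [1]
  Insert 6 (step 2): P = [1, 6];  Q = [1, 2]
  Insert 7 (step 3): P = [1, 6, 7];  Q = [1, 2, 3]
  Insert 3 (step 4): P = [1, 3, 7] / [6];  Q = [1, 2, 3] / [4]
  Insert 2 (step 5): P = [1, 2, 7] / [3] / [6];  Q = [1, 2, 3] / [4] / [5]
  Insert 5 (step 6): P = [1, 2, 5] / [3, 7] / [6];  Q = [1, 2, 3] / [4, 6] / [5]
  Insert 4 (step 7): P = [1, 2, 4] / [3, 5] / [6, 7];  Q = [1, 2, 3] / [4, 6] / [5, 7]
  Insert 8 (step 8): P = [1, 2, 4, 8] / [3, 5] / [6, 7];  Q = [1, 2, 3, 8] / [4, 6] / [5, 7]
Final shape: (4, 2, 2).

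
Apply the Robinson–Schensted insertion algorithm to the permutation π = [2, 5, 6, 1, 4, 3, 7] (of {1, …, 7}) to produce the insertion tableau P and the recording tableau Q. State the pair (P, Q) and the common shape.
P = [1, 3, 6, 7] / [2, 4] / [5];  Q = [1, 2, 3, 7] / [4, 5] / [6];  common shape = (4, 2, 1)

Row-insert the values π_1, π_2, … into P one at a time, bumping the leftmost entry strictly greater than the inserted value down to the next row. The recording tableau Q records, in position (i, j), the step at which that cell was added to P.
  Insert 2 (step 1): P = [2];  Q = [1]
  Insert 5 (step 2): P = [2, 5];  Q = [1, 2]
  Insert 6 (step 3): P = [2, 5, 6];  Q = [1, 2, 3]
  Insert 1 (step 4): P = [1, 5, 6] / [2];  Q = [1, 2, 3] / [4]
  Insert 4 (step 5): P = [1, 4, 6] / [2, 5];  Q = [1, 2, 3] / [4, 5]
  Insert 3 (step 6): P = [1, 3, 6] / [2, 4] / [5];  Q = [1, 2, 3] / [4, 5] / [6]
  Insert 7 (step 7): P = [1, 3, 6, 7] / [2, 4] / [5];  Q = [1, 2, 3, 7] / [4, 5] / [6]
Final shape: (4, 2, 1).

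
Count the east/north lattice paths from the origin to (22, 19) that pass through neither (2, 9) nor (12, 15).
Number of paths = 226049830955

Inclusion–exclusion. Total paths: C(41, 22) = 244662670200. Through P₁: C(11, 2)·C(30, 20) = 1652475825. Through P₂: C(27, 12)·C(14, 10) = 17401243860. Since P₁ is strictly southwest of P₂, a monotone path through both must visit P₁ then P₂; paths through both = C(11, 2)·C(16, 10)·C(14, 10) = 440880440. Avoid both = 244662670200 − 1652475825 − 17401243860 + 440880440 = 226049830955.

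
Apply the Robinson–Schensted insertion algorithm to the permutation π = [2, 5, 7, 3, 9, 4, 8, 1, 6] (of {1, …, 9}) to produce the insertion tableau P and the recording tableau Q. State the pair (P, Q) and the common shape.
P = [1, 3, 4, 6] / [2, 7, 8] / [5, 9];  Q = [1, 2, 3, 5] / [4, 6, 7] / [8, 9];  common shape = (4, 3, 2)

Row-insert the values π_1, π_2, … into P one at a time, bumping the leftmost entry strictly greater than the inserted value down to the next row. The recording tableau Q records, in position (i, j), the step at which that cell was added to P.
  Insert 2 (step 1): P = [2];  Q = [1]
  Insert 5 (step 2): P = [2, 5];  Q = [1, 2]
  Insert 7 (step 3): P = [2, 5, 7];  Q = [1, 2, 3]
  Insert 3 (step 4): P = [2, 3, 7] / [5];  Q = [1, 2, 3] / [4]
  Insert 9 (step 5): P = [2, 3, 7, 9] / [5];  Q = [1, 2, 3, 5] / [4]
  Insert 4 (step 6): P = [2, 3, 4, 9] / [5, 7];  Q = [1, 2, 3, 5] / [4, 6]
  Insert 8 (step 7): P = [2, 3, 4, 8] / [5, 7, 9];  Q = [1, 2, 3, 5] / [4, 6, 7]
  Insert 1 (step 8): P = [1, 3, 4, 8] / [2, 7, 9] / [5];  Q = [1, 2, 3, 5] / [4, 6, 7] / [8]
  Insert 6 (step 9): P = [1, 3, 4, 6] / [2, 7, 8] / [5, 9];  Q = [1, 2, 3, 5] / [4, 6, 7] / [8, 9]
Final shape: (4, 3, 2).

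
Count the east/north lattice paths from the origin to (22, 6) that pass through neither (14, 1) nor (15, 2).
Number of paths = 322455

Inclusion–exclusion. Total paths: C(28, 22) = 376740. Through P₁: C(15, 14)·C(13, 8) = 19305. Through P₂: C(17, 15)·C(11, 7) = 44880. Since P₁ is strictly southwest of P₂, a monotone path through both must visit P₁ then P₂; paths through both = C(15, 14)·C(2, 1)·C(11, 7) = 9900. Avoid both = 376740 − 19305 − 44880 + 9900 = 322455.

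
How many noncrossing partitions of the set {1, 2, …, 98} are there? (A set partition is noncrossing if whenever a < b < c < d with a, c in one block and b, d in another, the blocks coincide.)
C_98 = 57743358069601357782187700608042856334020731624756611000

These noncrossing partitions are counted by the Catalan number C_n = (1/(n + 1)) · C(2n, n). For n = 98: C_98 = (1/99) · C(196, 98) = 5716592448890534420436582360196242777068052430850904489000/99 = 57743358069601357782187700608042856334020731624756611000.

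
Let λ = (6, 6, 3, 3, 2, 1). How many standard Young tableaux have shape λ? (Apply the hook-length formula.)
# SYT of shape (6, 6, 3, 3, 2, 1) = 493802400

Hook-length formula: f^λ = n! / Π hook(c), product over all cells c of the Young diagram. For λ = (6, 6, 3, 3, 2, 1), n = 21 boxes. Hook lengths by row (left-to-right, top-to-bottom): [11, 9, 7, 4, 3, 2]; [10, 8, 6, 3, 2, 1]; [6, 4, 2]; [5, 3, 1]; [3, 1]; [1]. Product of hooks = 103464345600. So f^λ = 21! / 103464345600 = 51090942171709440000 / 103464345600 = 493802400.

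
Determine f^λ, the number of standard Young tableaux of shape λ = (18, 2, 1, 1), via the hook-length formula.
# SYT of shape (18, 2, 1, 1) = 17765

Hook-length formula: f^λ = n! / Π hook(c), product over all cells c of the Young diagram. For λ = (18, 2, 1, 1), n = 22 boxes. Hook lengths by row (left-to-right, top-to-bottom): [21, 18, 16, 15, 14, 13, 12, 11, 10, 9, 8, 7, 6, 5, 4, 3, 2, 1]; [4, 1]; [2]; [1]. Product of hooks = 63270516621312000. So f^λ = 22! / 63270516621312000 = 1124000727777607680000 / 63270516621312000 = 17765.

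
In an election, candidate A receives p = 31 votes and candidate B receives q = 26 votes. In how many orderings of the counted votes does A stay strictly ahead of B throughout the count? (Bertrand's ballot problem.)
Strict-lead orderings = 1072007803888560

Total orderings of the 57 votes with 31 for A: C(57, 31) = 12220888964329584. By the Bertrand ballot formula (Cycle Lemma / reflection principle), the number of orderings in which A is strictly ahead of B throughout is (p − q)/(p + q) · C(p + q, p) = (31 − 26)/(31 + 26) · 12220888964329584 = 1072007803888560.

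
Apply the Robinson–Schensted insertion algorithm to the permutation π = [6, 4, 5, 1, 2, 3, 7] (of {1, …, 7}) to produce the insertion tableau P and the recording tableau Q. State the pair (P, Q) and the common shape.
P = [1, 2, 3, 7] / [4, 5] / [6];  Q = [1, 3, 6, 7] / [2, 5] / [4];  common shape = (4, 2, 1)

Row-insert the values π_1, π_2, … into P one at a time, bumping the leftmost entry strictly greater than the inserted value down to the next row. The recording tableau Q records, in position (i, j), the step at which that cell was added to P.
  Insert 6 (step 1): P = [6];  Q = [1]
  Insert 4 (step 2): P = [4] / [6];  Q = [1] / [2]
  Insert 5 (step 3): P = [4, 5] / [6];  Q = [1, 3] / [2]
  Insert 1 (step 4): P = [1, 5] / [4] / [6];  Q = [1, 3] / [2] / [4]
  Insert 2 (step 5): P = [1, 2] / [4, 5] / [6];  Q = [1, 3] / [2, 5] / [4]
  Insert 3 (step 6): P = [1, 2, 3] / [4, 5] / [6];  Q = [1, 3, 6] / [2, 5] / [4]
  Insert 7 (step 7): P = [1, 2, 3, 7] / [4, 5] / [6];  Q = [1, 3, 6, 7] / [2, 5] / [4]
Final shape: (4, 2, 1).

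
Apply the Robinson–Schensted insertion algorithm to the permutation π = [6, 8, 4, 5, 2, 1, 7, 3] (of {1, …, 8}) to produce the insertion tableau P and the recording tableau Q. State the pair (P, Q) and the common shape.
P = [1, 3, 7] / [2, 5] / [4, 8] / [6];  Q = [1, 2, 7] / [3, 4] / [5, 8] / [6];  common shape = (3, 2, 2, 1)

Row-insert the values π_1, π_2, … into P one at a time, bumping the leftmost entry strictly greater than the inserted value down to the next row. The recording tableau Q records, in position (i, j), the step at which that cell was added to P.
  Insert 6 (step 1): P = [6];  Q = [1]
  Insert 8 (step 2): P = [6, 8];  Q = [1, 2]
  Insert 4 (step 3): P = [4, 8] / [6];  Q = [1, 2] / [3]
  Insert 5 (step 4): P = [4, 5] / [6, 8];  Q = [1, 2] / [3, 4]
  Insert 2 (step 5): P = [2, 5] / [4, 8] / [6];  Q = [1, 2] / [3, 4] / [5]
  Insert 1 (step 6): P = [1, 5] / [2, 8] / [4] / [6];  Q = [1, 2] / [3, 4] / [5] / [6]
  Insert 7 (step 7): P = [1, 5, 7] / [2, 8] / [4] / [6];  Q = [1, 2, 7] / [3, 4] / [5] / [6]
  Insert 3 (step 8): P = [1, 3, 7] / [2, 5] / [4, 8] / [6];  Q = [1, 2, 7] / [3, 4] / [5, 8] / [6]
Final shape: (3, 2, 2, 1).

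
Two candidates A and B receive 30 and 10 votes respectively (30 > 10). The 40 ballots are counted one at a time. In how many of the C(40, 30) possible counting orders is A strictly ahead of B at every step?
Strict-lead orderings = 423830264

Total orderings of the 40 votes with 30 for A: C(40, 30) = 847660528. By the Bertrand ballot formula (Cycle Lemma / reflection principle), the number of orderings in which A is strictly ahead of B throughout is (p − q)/(p + q) · C(p + q, p) = (30 − 10)/(30 + 10) · 847660528 = 423830264.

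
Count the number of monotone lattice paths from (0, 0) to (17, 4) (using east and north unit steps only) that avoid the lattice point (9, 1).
Number of paths = 4335

Total paths from (0, 0) to (17, 4): C(21, 17) = 5985. Paths through (9, 1): (paths (0, 0) → (9, 1)) × (paths (9, 1) → (17, 4)) = C(10, 9) · C(11, 8) = 10 · 165 = 1650. Avoidance count = 5985 − 1650 = 4335.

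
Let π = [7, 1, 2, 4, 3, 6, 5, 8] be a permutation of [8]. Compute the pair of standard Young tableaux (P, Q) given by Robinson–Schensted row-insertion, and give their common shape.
P = [1, 2, 3, 5, 8] / [4, 6] / [7];  Q = [1, 3, 4, 6, 8] / [2, 7] / [5];  common shape = (5, 2, 1)

Row-insert the values π_1, π_2, … into P one at a time, bumping the leftmost entry strictly greater than the inserted value down to the next row. The recording tableau Q records, in position (i, j), the step at which that cell was added to P.
  Insert 7 (step 1): P = [7];  Q = [1]
  Insert 1 (step 2): P = [1] / [7];  Q = [1] / [2]
  Insert 2 (step 3): P = [1, 2] / [7];  Q = [1, 3] / [2]
  Insert 4 (step 4): P = [1, 2, 4] / [7];  Q = [1, 3, 4] / [2]
  Insert 3 (step 5): P = [1, 2, 3] / [4] / [7];  Q = [1, 3, 4] / [2] / [5]
  Insert 6 (step 6): P = [1, 2, 3, 6] / [4] / [7];  Q = [1, 3, 4, 6] / [2] / [5]
  Insert 5 (step 7): P = [1, 2, 3, 5] / [4, 6] / [7];  Q = [1, 3, 4, 6] / [2, 7] / [5]
  Insert 8 (step 8): P = [1, 2, 3, 5, 8] / [4, 6] / [7];  Q = [1, 3, 4, 6, 8] / [2, 7] / [5]
Final shape: (5, 2, 1).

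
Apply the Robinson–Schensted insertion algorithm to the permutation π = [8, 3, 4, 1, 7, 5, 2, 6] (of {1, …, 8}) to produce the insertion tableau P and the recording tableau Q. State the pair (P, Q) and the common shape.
P = [1, 2, 5, 6] / [3, 4] / [7] / [8];  Q = [1, 3, 5, 8] / [2, 6] / [4] / [7];  common shape = (4, 2, 1, 1)

Row-insert the values π_1, π_2, … into P one at a time, bumping the leftmost entry strictly greater than the inserted value down to the next row. The recording tableau Q records, in position (i, j), the step at which that cell was added to P.
  Insert 8 (step 1): P = [8];  Q = [1]
  Insert 3 (step 2): P = [3] / [8];  Q = [1] / [2]
  Insert 4 (step 3): P = [3, 4] / [8];  Q = [1, 3] / [2]
  Insert 1 (step 4): P = [1, 4] / [3] / [8];  Q = [1, 3] / [2] / [4]
  Insert 7 (step 5): P = [1, 4, 7] / [3] / [8];  Q = [1, 3, 5] / [2] / [4]
  Insert 5 (step 6): P = [1, 4, 5] / [3, 7] / [8];  Q = [1, 3, 5] / [2, 6] / [4]
  Insert 2 (step 7): P = [1, 2, 5] / [3, 4] / [7] / [8];  Q = [1, 3, 5] / [2, 6] / [4] / [7]
  Insert 6 (step 8): P = [1, 2, 5, 6] / [3, 4] / [7] / [8];  Q = [1, 3, 5, 8] / [2, 6] / [4] / [7]
Final shape: (4, 2, 1, 1).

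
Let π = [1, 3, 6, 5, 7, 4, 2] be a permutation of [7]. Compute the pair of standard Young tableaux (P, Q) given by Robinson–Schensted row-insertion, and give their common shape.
P = [1, 2, 4, 7] / [3] / [5] / [6];  Q = [1, 2, 3, 5] / [4] / [6] / [7];  common shape = (4, 1, 1, 1)

Row-insert the values π_1, π_2, … into P one at a time, bumping the leftmost entry strictly greater than the inserted value down to the next row. The recording tableau Q records, in position (i, j), the step at which that cell was added to P.
  Insert 1 (step 1): P = [1];  Q = [1]
  Insert 3 (step 2): P = [1, 3];  Q = [1, 2]
  Insert 6 (step 3): P = [1, 3, 6];  Q = [1, 2, 3]
  Insert 5 (step 4): P = [1, 3, 5] / [6];  Q = [1, 2, 3] / [4]
  Insert 7 (step 5): P = [1, 3, 5, 7] / [6];  Q = [1, 2, 3, 5] / [4]
  Insert 4 (step 6): P = [1, 3, 4, 7] / [5] / [6];  Q = [1, 2, 3, 5] / [4] / [6]
  Insert 2 (step 7): P = [1, 2, 4, 7] / [3] / [5] / [6];  Q = [1, 2, 3, 5] / [4] / [6] / [7]
Final shape: (4, 1, 1, 1).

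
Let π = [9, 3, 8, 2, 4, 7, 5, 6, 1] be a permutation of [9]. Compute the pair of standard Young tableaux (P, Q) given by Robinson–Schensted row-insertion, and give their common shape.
P = [1, 4, 5, 6] / [2, 7] / [3] / [8] / [9];  Q = [1, 3, 6, 8] / [2, 5] / [4] / [7] / [9];  common shape = (4, 2, 1, 1, 1)

Row-insert the values π_1, π_2, … into P one at a time, bumping the leftmost entry strictly greater than the inserted value down to the next row. The recording tableau Q records, in position (i, j), the step at which that cell was added to P.
  Insert 9 (step 1): P = [9];  Q = [1]
  Insert 3 (step 2): P = [3] / [9];  Q = [1] / [2]
  Insert 8 (step 3): P = [3, 8] / [9];  Q = [1, 3] / [2]
  Insert 2 (step 4): P = [2, 8] / [3] / [9];  Q = [1, 3] / [2] / [4]
  Insert 4 (step 5): P = [2, 4] / [3, 8] / [9];  Q = [1, 3] / [2, 5] / [4]
  Insert 7 (step 6): P = [2, 4, 7] / [3, 8] / [9];  Q = [1, 3, 6] / [2, 5] / [4]
  Insert 5 (step 7): P = [2, 4, 5] / [3, 7] / [8] / [9];  Q = [1, 3, 6] / [2, 5] / [4] / [7]
  Insert 6 (step 8): P = [2, 4, 5, 6] / [3, 7] / [8] / [9];  Q = [1, 3, 6, 8] / [2, 5] / [4] / [7]
  Insert 1 (step 9): P = [1, 4, 5, 6] / [2, 7] / [3] / [8] / [9];  Q = [1, 3, 6, 8] / [2, 5] / [4] / [7] / [9]
Final shape: (4, 2, 1, 1, 1).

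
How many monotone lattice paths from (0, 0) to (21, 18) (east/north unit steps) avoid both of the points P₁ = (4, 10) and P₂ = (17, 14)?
Number of paths = 42880477265

Inclusion–exclusion. Total paths: C(39, 21) = 62359143990. Through P₁: C(14, 4)·C(25, 17) = 1082656575. Through P₂: C(31, 17)·C(8, 4) = 18562776750. Since P₁ is strictly southwest of P₂, a monotone path through both must visit P₁ then P₂; paths through both = C(14, 4)·C(17, 13)·C(8, 4) = 166766600. Avoid both = 62359143990 − 1082656575 − 18562776750 + 166766600 = 42880477265.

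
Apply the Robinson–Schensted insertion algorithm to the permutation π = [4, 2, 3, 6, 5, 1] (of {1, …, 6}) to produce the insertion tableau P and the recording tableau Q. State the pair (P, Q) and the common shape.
P = [1, 3, 5] / [2, 6] / [4];  Q = [1, 3, 4] / [2, 5] / [6];  common shape = (3, 2, 1)

Row-insert the values π_1, π_2, … into P one at a time, bumping the leftmost entry strictly greater than the inserted value down to the next row. The recording tableau Q records, in position (i, j), the step at which that cell was added to P.
  Insert 4 (step 1): P = [4];  Q = [1]
  Insert 2 (step 2): P = [2] / [4];  Q = [1] / [2]
  Insert 3 (step 3): P = [2, 3] / [4];  Q = [1, 3] / [2]
  Insert 6 (step 4): P = [2, 3, 6] / [4];  Q = [1, 3, 4] / [2]
  Insert 5 (step 5): P = [2, 3, 5] / [4, 6];  Q = [1, 3, 4] / [2, 5]
  Insert 1 (step 6): P = [1, 3, 5] / [2, 6] / [4];  Q = [1, 3, 4] / [2, 5] / [6]
Final shape: (3, 2, 1).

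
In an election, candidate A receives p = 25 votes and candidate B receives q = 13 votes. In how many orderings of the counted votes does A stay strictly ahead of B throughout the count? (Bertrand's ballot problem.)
Strict-lead orderings = 1709984304

Total orderings of the 38 votes with 25 for A: C(38, 25) = 5414950296. By the Bertrand ballot formula (Cycle Lemma / reflection principle), the number of orderings in which A is strictly ahead of B throughout is (p − q)/(p + q) · C(p + q, p) = (25 − 13)/(25 + 13) · 5414950296 = 1709984304.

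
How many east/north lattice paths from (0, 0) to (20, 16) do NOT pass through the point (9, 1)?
Number of paths = 7230610510

Total paths from (0, 0) to (20, 16): C(36, 20) = 7307872110. Paths through (9, 1): (paths (0, 0) → (9, 1)) × (paths (9, 1) → (20, 16)) = C(10, 9) · C(26, 11) = 10 · 7726160 = 77261600. Avoidance count = 7307872110 − 77261600 = 7230610510.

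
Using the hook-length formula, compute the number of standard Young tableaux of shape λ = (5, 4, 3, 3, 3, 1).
# SYT of shape (5, 4, 3, 3, 3, 1) = 17459442

Hook-length formula: f^λ = n! / Π hook(c), product over all cells c of the Young diagram. For λ = (5, 4, 3, 3, 3, 1), n = 19 boxes. Hook lengths by row (left-to-right, top-to-bottom): [10, 8, 7, 3, 1]; [8, 6, 5, 1]; [6, 4, 3]; [5, 3, 2]; [4, 2, 1]; [1]. Product of hooks = 6967296000. So f^λ = 19! / 6967296000 = 121645100408832000 / 6967296000 = 17459442.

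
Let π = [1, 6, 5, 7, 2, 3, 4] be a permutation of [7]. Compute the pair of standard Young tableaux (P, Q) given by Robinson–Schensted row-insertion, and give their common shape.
P = [1, 2, 3, 4] / [5, 7] / [6];  Q = [1, 2, 4, 7] / [3, 6] / [5];  common shape = (4, 2, 1)

Row-insert the values π_1, π_2, … into P one at a time, bumping the leftmost entry strictly greater than the inserted value down to the next row. The recording tableau Q records, in position (i, j), the step at which that cell was added to P.
  Insert 1 (step 1): P = [1];  Q = [1]
  Insert 6 (step 2): P = [1, 6];  Q = [1, 2]
  Insert 5 (step 3): P = [1, 5] / [6];  Q = [1, 2] / [3]
  Insert 7 (step 4): P = [1, 5, 7] / [6];  Q = [1, 2, 4] / [3]
  Insert 2 (step 5): P = [1, 2, 7] / [5] / [6];  Q = [1, 2, 4] / [3] / [5]
  Insert 3 (step 6): P = [1, 2, 3] / [5, 7] / [6];  Q = [1, 2, 4] / [3, 6] / [5]
  Insert 4 (step 7): P = [1, 2, 3, 4] / [5, 7] / [6];  Q = [1, 2, 4, 7] / [3, 6] / [5]
Final shape: (4, 2, 1).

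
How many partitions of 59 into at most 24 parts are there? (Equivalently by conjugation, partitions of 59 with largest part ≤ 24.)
p(59, parts ≤ 24) = 765661

Use the recurrence p(n, m) = p(n, m−1) + p(n−m, m): either the largest part is < m (count p(n, m−1)) or the largest part is exactly m (remove one copy of m, count p(n−m, m)). With p(0, ·) = 1 this gives p(59, parts ≤ 24) = 765661. (By conjugating Young diagrams, this also counts partitions of 59 into at most 24 parts.)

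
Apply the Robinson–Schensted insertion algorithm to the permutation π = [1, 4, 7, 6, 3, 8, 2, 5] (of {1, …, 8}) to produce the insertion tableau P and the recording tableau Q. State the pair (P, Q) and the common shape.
P = [1, 2, 5, 8] / [3, 6] / [4] / [7];  Q = [1, 2, 3, 6] / [4, 8] / [5] / [7];  common shape = (4, 2, 1, 1)

Row-insert the values π_1, π_2, … into P one at a time, bumping the leftmost entry strictly greater than the inserted value down to the next row. The recording tableau Q records, in position (i, j), the step at which that cell was added to P.
  Insert 1 (step 1): P = [1];  Q = [1]
  Insert 4 (step 2): P = [1, 4];  Q = [1, 2]
  Insert 7 (step 3): P = [1, 4, 7];  Q = [1, 2, 3]
  Insert 6 (step 4): P = [1, 4, 6] / [7];  Q = [1, 2, 3] / [4]
  Insert 3 (step 5): P = [1, 3, 6] / [4] / [7];  Q = [1, 2, 3] / [4] / [5]
  Insert 8 (step 6): P = [1, 3, 6, 8] / [4] / [7];  Q = [1, 2, 3, 6] / [4] / [5]
  Insert 2 (step 7): P = [1, 2, 6, 8] / [3] / [4] / [7];  Q = [1, 2, 3, 6] / [4] / [5] / [7]
  Insert 5 (step 8): P = [1, 2, 5, 8] / [3, 6] / [4] / [7];  Q = [1, 2, 3, 6] / [4, 8] / [5] / [7]
Final shape: (4, 2, 1, 1).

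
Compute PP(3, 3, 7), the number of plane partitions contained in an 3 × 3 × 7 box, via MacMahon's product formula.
PP(3, 3, 7) = 108900

Evaluate the triple product over i = 1..3, j = 1..3, k = 1..7. The factors are (2/1) · (3/2) · (4/3) · (5/4) · (6/5) · (7/6) · (8/7) · (3/2) · … (63 factors total). The numerators and denominators telescope so the product is an integer; carrying out the multiplication exactly gives PP(3, 3, 7) = 108900.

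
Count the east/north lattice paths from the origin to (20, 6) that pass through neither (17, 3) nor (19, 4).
Number of paths = 191125

Inclusion–exclusion. Total paths: C(26, 20) = 230230. Through P₁: C(20, 17)·C(6, 3) = 22800. Through P₂: C(23, 19)·C(3, 1) = 26565. Since P₁ is strictly southwest of P₂, a monotone path through both must visit P₁ then P₂; paths through both = C(20, 17)·C(3, 2)·C(3, 1) = 10260. Avoid both = 230230 − 22800 − 26565 + 10260 = 191125.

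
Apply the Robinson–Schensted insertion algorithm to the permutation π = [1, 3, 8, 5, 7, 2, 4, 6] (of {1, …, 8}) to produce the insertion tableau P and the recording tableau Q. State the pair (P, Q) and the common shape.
P = [1, 2, 4, 6] / [3, 5, 7] / [8];  Q = [1, 2, 3, 5] / [4, 7, 8] / [6];  common shape = (4, 3, 1)

Row-insert the values π_1, π_2, … into P one at a time, bumping the leftmost entry strictly greater than the inserted value down to the next row. The recording tableau Q records, in position (i, j), the step at which that cell was added to P.
  Insert 1 (step 1): P = [1];  Q = [1]
  Insert 3 (step 2): P = [1, 3];  Q = [1, 2]
  Insert 8 (step 3): P = [1, 3, 8];  Q = [1, 2, 3]
  Insert 5 (step 4): P = [1, 3, 5] / [8];  Q = [1, 2, 3] / [4]
  Insert 7 (step 5): P = [1, 3, 5, 7] / [8];  Q = [1, 2, 3, 5] / [4]
  Insert 2 (step 6): P = [1, 2, 5, 7] / [3] / [8];  Q = [1, 2, 3, 5] / [4] / [6]
  Insert 4 (step 7): P = [1, 2, 4, 7] / [3, 5] / [8];  Q = [1, 2, 3, 5] / [4, 7] / [6]
  Insert 6 (step 8): P = [1, 2, 4, 6] / [3, 5, 7] / [8];  Q = [1, 2, 3, 5] / [4, 7, 8] / [6]
Final shape: (4, 3, 1).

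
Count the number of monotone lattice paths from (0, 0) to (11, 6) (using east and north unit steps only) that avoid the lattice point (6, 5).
Number of paths = 9604

Total paths from (0, 0) to (11, 6): C(17, 11) = 12376. Paths through (6, 5): (paths (0, 0) → (6, 5)) × (paths (6, 5) → (11, 6)) = C(11, 6) · C(6, 5) = 462 · 6 = 2772. Avoidance count = 12376 − 2772 = 9604.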